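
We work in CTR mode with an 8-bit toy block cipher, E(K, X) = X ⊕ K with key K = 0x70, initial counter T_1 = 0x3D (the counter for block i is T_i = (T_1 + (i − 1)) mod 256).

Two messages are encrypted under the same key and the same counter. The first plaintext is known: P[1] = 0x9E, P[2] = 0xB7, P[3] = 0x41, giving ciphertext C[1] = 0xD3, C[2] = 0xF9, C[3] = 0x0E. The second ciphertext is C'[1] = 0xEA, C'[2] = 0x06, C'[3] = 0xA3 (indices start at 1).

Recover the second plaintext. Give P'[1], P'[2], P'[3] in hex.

P'[1] = 0xA7, P'[2] = 0x48, P'[3] = 0xEC

In CTR with a reused counter, both messages share the same keystream S_i, so C_i ⊕ C'_i = P_i ⊕ P'_i and thus P'_i = P_i ⊕ C_i ⊕ C'_i.
P'[1]: 0x9E ⊕ 0xD3 ⊕ 0xEA = 0xA7.
P'[2]: 0xB7 ⊕ 0xF9 ⊕ 0x06 = 0x48.
P'[3]: 0x41 ⊕ 0x0E ⊕ 0xA3 = 0xEC.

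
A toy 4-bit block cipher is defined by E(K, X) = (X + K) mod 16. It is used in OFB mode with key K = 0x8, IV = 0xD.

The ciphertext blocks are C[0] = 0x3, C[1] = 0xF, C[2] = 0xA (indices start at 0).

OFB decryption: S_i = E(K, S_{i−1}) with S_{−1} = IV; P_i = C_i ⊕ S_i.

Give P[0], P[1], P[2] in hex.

P[0]: S = E(K, 0xD) = 0x5; 0x3 ⊕ 0x5 = 0x6.
P[1]: S = E(K, 0x5) = 0xD; 0xF ⊕ 0xD = 0x2.
P[2]: S = E(K, 0xD) = 0x5; 0xA ⊕ 0x5 = 0xF.

P[0] = 0x6, P[1] = 0x2, P[2] = 0xF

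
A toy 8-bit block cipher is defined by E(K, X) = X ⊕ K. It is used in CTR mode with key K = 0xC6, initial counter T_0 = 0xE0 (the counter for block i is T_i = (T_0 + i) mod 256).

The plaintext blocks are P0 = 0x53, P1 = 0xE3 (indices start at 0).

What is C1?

C1 = 0xC4

CTR encryption: S_i = E(K, T_i) where T_i is the counter for block i; C_i = P_i ⊕ S_i.
C0: T = 0xE0, S = E(K, T) = 0x26; 0x53 ⊕ 0x26 = 0x75.
C1: T = 0xE1, S = E(K, T) = 0x27; 0xE3 ⊕ 0x27 = 0xC4.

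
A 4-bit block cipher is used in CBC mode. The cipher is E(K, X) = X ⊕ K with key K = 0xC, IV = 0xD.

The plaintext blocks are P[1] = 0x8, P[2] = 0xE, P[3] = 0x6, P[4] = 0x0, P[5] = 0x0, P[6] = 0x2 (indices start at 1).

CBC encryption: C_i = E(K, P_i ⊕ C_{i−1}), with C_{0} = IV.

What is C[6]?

C[6] = 0xF

C[1]: P[1] ⊕ 0xD = 0x5; E(K, 0x5) = 0x9.
C[2]: P[2] ⊕ 0x9 = 0x7; E(K, 0x7) = 0xB.
C[3]: P[3] ⊕ 0xB = 0xD; E(K, 0xD) = 0x1.
C[4]: P[4] ⊕ 0x1 = 0x1; E(K, 0x1) = 0xD.
C[5]: P[5] ⊕ 0xD = 0xD; E(K, 0xD) = 0x1.
C[6]: P[6] ⊕ 0x1 = 0x3; E(K, 0x3) = 0xF.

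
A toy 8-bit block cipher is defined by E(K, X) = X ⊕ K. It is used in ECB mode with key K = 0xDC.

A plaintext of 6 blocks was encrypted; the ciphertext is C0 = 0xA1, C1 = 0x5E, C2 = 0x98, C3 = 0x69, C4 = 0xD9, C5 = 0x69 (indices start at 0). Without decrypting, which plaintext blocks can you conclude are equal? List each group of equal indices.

ECB encrypts each block independently with the same key, so equal ciphertext blocks imply equal plaintext blocks.
C3 = C5 = 0x69, so P3 = P5.

P3 = P5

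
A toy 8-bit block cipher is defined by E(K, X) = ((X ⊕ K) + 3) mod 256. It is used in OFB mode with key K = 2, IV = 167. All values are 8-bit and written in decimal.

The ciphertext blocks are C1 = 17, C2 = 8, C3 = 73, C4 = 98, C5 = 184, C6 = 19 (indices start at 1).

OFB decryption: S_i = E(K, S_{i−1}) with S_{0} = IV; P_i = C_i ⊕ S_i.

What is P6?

P1: S = E(K, 167) = 168; 17 ⊕ 168 = 185.
P2: S = E(K, 168) = 173; 8 ⊕ 173 = 165.
P3: S = E(K, 173) = 178; 73 ⊕ 178 = 251.
P4: S = E(K, 178) = 179; 98 ⊕ 179 = 209.
P5: S = E(K, 179) = 180; 184 ⊕ 180 = 12.
P6: S = E(K, 180) = 185; 19 ⊕ 185 = 170.

P6 = 170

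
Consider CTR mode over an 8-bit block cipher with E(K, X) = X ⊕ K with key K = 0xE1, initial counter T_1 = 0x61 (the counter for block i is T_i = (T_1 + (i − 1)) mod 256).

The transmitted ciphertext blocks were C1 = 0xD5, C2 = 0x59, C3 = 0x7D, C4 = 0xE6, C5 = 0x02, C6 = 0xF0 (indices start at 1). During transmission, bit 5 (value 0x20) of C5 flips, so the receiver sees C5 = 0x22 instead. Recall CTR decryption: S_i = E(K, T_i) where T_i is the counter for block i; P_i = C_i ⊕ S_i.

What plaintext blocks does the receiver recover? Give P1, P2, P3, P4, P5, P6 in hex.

P1 = 0x55, P2 = 0xDA, P3 = 0xFF, P4 = 0x63, P5 = 0xA6, P6 = 0x77

Only C5 changed, to 0x22. In CTR, a change in C_i flips the same bit in P_i only; the keystream is unaffected. Decrypting the received ciphertext:
P1: T = 0x61, S = E(K, T) = 0x80; 0xD5 ⊕ 0x80 = 0x55.
P2: T = 0x62, S = E(K, T) = 0x83; 0x59 ⊕ 0x83 = 0xDA.
P3: T = 0x63, S = E(K, T) = 0x82; 0x7D ⊕ 0x82 = 0xFF.
P4: T = 0x64, S = E(K, T) = 0x85; 0xE6 ⊕ 0x85 = 0x63.
P5: T = 0x65, S = E(K, T) = 0x84; 0x22 ⊕ 0x84 = 0xA6.
P6: T = 0x66, S = E(K, T) = 0x87; 0xF0 ⊕ 0x87 = 0x77.
Blocks that differ from the original plaintext: P5.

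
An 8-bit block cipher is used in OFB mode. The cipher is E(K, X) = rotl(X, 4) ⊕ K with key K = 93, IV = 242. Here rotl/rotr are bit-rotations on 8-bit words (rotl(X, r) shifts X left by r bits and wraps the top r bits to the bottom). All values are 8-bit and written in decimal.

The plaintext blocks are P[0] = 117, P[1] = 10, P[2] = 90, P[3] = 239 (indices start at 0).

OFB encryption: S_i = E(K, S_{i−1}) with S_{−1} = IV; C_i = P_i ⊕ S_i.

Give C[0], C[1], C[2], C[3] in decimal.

C[0] = 7, C[1] = 112, C[2] = 160, C[3] = 29

C[0]: S = E(K, 242) = 114; 117 ⊕ 114 = 7.
C[1]: S = E(K, 114) = 122; 10 ⊕ 122 = 112.
C[2]: S = E(K, 122) = 250; 90 ⊕ 250 = 160.
C[3]: S = E(K, 250) = 242; 239 ⊕ 242 = 29.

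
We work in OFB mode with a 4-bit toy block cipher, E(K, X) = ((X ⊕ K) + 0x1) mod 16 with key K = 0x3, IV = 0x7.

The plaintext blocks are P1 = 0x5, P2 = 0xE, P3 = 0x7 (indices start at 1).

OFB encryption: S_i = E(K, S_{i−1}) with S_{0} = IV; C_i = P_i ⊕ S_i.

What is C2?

C2 = 0x9

C1: S = E(K, 0x7) = 0x5; 0x5 ⊕ 0x5 = 0x0.
C2: S = E(K, 0x5) = 0x7; 0xE ⊕ 0x7 = 0x9.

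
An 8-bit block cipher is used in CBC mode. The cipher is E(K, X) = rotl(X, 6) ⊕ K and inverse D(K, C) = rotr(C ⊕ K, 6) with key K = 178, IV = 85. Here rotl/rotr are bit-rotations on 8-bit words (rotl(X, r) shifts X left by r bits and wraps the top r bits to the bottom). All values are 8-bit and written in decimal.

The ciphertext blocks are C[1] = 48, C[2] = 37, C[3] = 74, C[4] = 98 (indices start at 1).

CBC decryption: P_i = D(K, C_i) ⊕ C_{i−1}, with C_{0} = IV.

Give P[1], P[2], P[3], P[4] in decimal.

P[1]: D(K, 48) = 10; 10 ⊕ 85 = 95.
P[2]: D(K, 37) = 94; 94 ⊕ 48 = 110.
P[3]: D(K, 74) = 227; 227 ⊕ 37 = 198.
P[4]: D(K, 98) = 67; 67 ⊕ 74 = 9.

P[1] = 95, P[2] = 110, P[3] = 198, P[4] = 9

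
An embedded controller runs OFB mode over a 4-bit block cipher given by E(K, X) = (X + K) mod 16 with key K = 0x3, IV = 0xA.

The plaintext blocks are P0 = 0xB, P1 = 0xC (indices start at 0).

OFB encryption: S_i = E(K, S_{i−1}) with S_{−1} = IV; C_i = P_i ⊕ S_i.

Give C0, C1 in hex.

C0: S = E(K, 0xA) = 0xD; 0xB ⊕ 0xD = 0x6.
C1: S = E(K, 0xD) = 0x0; 0xC ⊕ 0x0 = 0xC.

C0 = 0x6, C1 = 0xC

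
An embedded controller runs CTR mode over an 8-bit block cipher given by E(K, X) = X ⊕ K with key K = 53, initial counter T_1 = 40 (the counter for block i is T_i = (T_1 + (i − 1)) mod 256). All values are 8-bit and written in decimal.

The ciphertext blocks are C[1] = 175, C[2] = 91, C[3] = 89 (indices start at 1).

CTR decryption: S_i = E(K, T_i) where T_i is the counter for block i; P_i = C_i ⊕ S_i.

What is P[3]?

P[3]: T = 42, S = E(K, T) = 31; 89 ⊕ 31 = 70.

P[3] = 70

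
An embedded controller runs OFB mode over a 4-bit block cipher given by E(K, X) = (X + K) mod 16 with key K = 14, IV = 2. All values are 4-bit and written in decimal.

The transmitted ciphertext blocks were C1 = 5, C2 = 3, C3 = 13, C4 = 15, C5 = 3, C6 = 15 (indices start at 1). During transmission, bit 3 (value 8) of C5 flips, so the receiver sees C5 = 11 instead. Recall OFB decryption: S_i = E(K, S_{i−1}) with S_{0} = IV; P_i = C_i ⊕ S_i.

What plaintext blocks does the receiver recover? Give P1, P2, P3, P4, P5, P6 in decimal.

Only C5 changed, to 11. In OFB, a change in C_i flips the same bit in P_i only; the keystream is unaffected. Decrypting the received ciphertext:
P1: S = E(K, 2) = 0; 5 ⊕ 0 = 5.
P2: S = E(K, 0) = 14; 3 ⊕ 14 = 13.
P3: S = E(K, 14) = 12; 13 ⊕ 12 = 1.
P4: S = E(K, 12) = 10; 15 ⊕ 10 = 5.
P5: S = E(K, 10) = 8; 11 ⊕ 8 = 3.
P6: S = E(K, 8) = 6; 15 ⊕ 6 = 9.
Blocks that differ from the original plaintext: P5.

P1 = 5, P2 = 13, P3 = 1, P4 = 5, P5 = 3, P6 = 9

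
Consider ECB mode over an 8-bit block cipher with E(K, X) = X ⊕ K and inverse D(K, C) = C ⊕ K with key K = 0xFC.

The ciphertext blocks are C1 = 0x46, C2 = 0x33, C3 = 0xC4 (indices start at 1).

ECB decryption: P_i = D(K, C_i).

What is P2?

P2 = 0xCF

P2: D(K, 0x33) = 0xCF.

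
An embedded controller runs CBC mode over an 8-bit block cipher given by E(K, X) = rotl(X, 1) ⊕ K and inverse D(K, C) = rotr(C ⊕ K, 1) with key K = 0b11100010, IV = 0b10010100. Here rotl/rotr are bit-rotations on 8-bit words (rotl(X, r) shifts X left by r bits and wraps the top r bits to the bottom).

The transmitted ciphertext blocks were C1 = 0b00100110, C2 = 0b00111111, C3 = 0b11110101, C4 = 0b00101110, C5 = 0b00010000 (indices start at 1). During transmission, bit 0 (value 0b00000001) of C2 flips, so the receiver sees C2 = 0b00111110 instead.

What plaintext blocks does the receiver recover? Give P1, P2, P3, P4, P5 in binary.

P1 = 0b11110110, P2 = 0b01001000, P3 = 0b10110101, P4 = 0b10010011, P5 = 0b01010111

CBC decryption: P_i = D(K, C_i) ⊕ C_{i−1}, with C_{0} = IV.
Only C2 changed, to 0b00111110. In CBC, a change in C_i garbles P_i and flips the same bit in P_{i+1}. Decrypting the received ciphertext:
P1: D(K, 0b00100110) = 0b01100010; 0b01100010 ⊕ 0b10010100 = 0b11110110.
P2: D(K, 0b00111110) = 0b01101110; 0b01101110 ⊕ 0b00100110 = 0b01001000.
P3: D(K, 0b11110101) = 0b10001011; 0b10001011 ⊕ 0b00111110 = 0b10110101.
P4: D(K, 0b00101110) = 0b01100110; 0b01100110 ⊕ 0b11110101 = 0b10010011.
P5: D(K, 0b00010000) = 0b01111001; 0b01111001 ⊕ 0b00101110 = 0b01010111.
Blocks that differ from the original plaintext: P2, P3.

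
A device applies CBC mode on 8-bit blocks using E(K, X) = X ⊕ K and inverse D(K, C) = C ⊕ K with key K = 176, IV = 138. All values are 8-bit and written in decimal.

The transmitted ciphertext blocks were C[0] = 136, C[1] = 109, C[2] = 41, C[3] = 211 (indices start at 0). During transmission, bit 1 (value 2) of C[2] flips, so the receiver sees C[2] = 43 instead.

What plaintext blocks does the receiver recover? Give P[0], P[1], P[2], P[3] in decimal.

P[0] = 178, P[1] = 85, P[2] = 246, P[3] = 72

CBC decryption: P_i = D(K, C_i) ⊕ C_{i−1}, with C_{−1} = IV.
Only C[2] changed, to 43. In CBC, a change in C_i garbles P_i and flips the same bit in P_{i+1}. Decrypting the received ciphertext:
P[0]: D(K, 136) = 56; 56 ⊕ 138 = 178.
P[1]: D(K, 109) = 221; 221 ⊕ 136 = 85.
P[2]: D(K, 43) = 155; 155 ⊕ 109 = 246.
P[3]: D(K, 211) = 99; 99 ⊕ 43 = 72.
Blocks that differ from the original plaintext: P[2], P[3].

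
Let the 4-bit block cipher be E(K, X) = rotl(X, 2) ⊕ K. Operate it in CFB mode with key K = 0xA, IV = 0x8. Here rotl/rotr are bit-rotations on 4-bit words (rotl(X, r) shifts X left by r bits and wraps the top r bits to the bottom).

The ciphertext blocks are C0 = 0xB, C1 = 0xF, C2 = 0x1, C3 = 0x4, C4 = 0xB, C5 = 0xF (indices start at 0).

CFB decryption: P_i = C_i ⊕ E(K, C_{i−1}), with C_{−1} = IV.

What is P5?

P5: E(K, 0xB) = 0x4; 0xF ⊕ 0x4 = 0xB.

P5 = 0xB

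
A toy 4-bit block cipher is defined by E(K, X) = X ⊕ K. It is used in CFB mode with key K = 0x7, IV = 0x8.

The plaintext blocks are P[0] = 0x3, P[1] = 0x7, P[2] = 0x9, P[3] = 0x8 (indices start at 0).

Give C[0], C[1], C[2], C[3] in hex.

CFB encryption: C_i = P_i ⊕ E(K, C_{i−1}), with C_{−1} = IV.
C[0]: E(K, 0x8) = 0xF; 0x3 ⊕ 0xF = 0xC.
C[1]: E(K, 0xC) = 0xB; 0x7 ⊕ 0xB = 0xC.
C[2]: E(K, 0xC) = 0xB; 0x9 ⊕ 0xB = 0x2.
C[3]: E(K, 0x2) = 0x5; 0x8 ⊕ 0x5 = 0xD.

C[0] = 0xC, C[1] = 0xC, C[2] = 0x2, C[3] = 0xD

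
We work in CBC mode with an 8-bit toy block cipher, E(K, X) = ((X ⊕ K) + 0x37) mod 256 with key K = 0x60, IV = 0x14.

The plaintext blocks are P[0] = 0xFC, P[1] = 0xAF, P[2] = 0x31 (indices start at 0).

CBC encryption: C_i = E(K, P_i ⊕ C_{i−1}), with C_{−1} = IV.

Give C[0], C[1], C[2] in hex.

C[0] = 0xBF, C[1] = 0xA7, C[2] = 0x2D

C[0]: P[0] ⊕ 0x14 = 0xE8; E(K, 0xE8) = 0xBF.
C[1]: P[1] ⊕ 0xBF = 0x10; E(K, 0x10) = 0xA7.
C[2]: P[2] ⊕ 0xA7 = 0x96; E(K, 0x96) = 0x2D.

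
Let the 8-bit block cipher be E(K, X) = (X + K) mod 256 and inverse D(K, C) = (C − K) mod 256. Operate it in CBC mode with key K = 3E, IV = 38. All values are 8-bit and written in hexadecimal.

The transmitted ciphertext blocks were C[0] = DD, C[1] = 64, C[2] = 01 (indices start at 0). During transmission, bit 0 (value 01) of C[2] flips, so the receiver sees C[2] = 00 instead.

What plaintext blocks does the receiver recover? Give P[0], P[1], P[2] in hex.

CBC decryption: P_i = D(K, C_i) ⊕ C_{i−1}, with C_{−1} = IV.
Only C[2] changed, to 00. In CBC, a change in C_i garbles P_i and flips the same bit in P_{i+1}. Decrypting the received ciphertext:
P[0]: D(K, DD) = 9F; 9F ⊕ 38 = A7.
P[1]: D(K, 64) = 26; 26 ⊕ DD = FB.
P[2]: D(K, 00) = C2; C2 ⊕ 64 = A6.
Blocks that differ from the original plaintext: P[2].

P[0] = A7, P[1] = FB, P[2] = A6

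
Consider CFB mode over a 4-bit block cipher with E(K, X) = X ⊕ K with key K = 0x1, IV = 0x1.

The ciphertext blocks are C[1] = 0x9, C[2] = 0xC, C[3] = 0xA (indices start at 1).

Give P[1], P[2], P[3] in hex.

CFB decryption: P_i = C_i ⊕ E(K, C_{i−1}), with C_{0} = IV.
P[1]: E(K, 0x1) = 0x0; 0x9 ⊕ 0x0 = 0x9.
P[2]: E(K, 0x9) = 0x8; 0xC ⊕ 0x8 = 0x4.
P[3]: E(K, 0xC) = 0xD; 0xA ⊕ 0xD = 0x7.

P[1] = 0x9, P[2] = 0x4, P[3] = 0x7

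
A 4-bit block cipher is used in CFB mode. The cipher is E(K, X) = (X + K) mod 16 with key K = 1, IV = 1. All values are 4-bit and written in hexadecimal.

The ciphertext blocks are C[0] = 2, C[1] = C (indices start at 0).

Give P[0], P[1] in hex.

P[0] = 0, P[1] = F

CFB decryption: P_i = C_i ⊕ E(K, C_{i−1}), with C_{−1} = IV.
P[0]: E(K, 1) = 2; 2 ⊕ 2 = 0.
P[1]: E(K, 2) = 3; C ⊕ 3 = F.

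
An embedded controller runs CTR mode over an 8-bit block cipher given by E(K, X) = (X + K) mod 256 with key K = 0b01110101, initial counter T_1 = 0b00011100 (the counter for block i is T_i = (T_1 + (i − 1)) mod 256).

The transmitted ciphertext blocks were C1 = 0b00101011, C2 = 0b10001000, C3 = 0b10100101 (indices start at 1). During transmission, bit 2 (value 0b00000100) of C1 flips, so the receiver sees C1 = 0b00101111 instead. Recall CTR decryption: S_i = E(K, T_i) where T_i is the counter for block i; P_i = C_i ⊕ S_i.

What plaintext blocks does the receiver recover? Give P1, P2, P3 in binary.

P1 = 0b10111110, P2 = 0b00011010, P3 = 0b00110110

Only C1 changed, to 0b00101111. In CTR, a change in C_i flips the same bit in P_i only; the keystream is unaffected. Decrypting the received ciphertext:
P1: T = 0b00011100, S = E(K, T) = 0b10010001; 0b00101111 ⊕ 0b10010001 = 0b10111110.
P2: T = 0b00011101, S = E(K, T) = 0b10010010; 0b10001000 ⊕ 0b10010010 = 0b00011010.
P3: T = 0b00011110, S = E(K, T) = 0b10010011; 0b10100101 ⊕ 0b10010011 = 0b00110110.
Blocks that differ from the original plaintext: P1.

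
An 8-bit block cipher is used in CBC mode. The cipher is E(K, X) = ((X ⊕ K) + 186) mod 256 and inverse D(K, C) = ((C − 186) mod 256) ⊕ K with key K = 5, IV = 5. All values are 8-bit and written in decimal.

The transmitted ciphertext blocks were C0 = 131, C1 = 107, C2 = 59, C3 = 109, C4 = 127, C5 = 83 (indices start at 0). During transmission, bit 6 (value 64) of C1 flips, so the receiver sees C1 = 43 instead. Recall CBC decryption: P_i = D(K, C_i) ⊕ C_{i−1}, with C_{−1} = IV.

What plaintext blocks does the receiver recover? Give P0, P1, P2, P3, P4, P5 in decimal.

P0 = 201, P1 = 247, P2 = 175, P3 = 141, P4 = 173, P5 = 227

Only C1 changed, to 43. In CBC, a change in C_i garbles P_i and flips the same bit in P_{i+1}. Decrypting the received ciphertext:
P0: D(K, 131) = 204; 204 ⊕ 5 = 201.
P1: D(K, 43) = 116; 116 ⊕ 131 = 247.
P2: D(K, 59) = 132; 132 ⊕ 43 = 175.
P3: D(K, 109) = 182; 182 ⊕ 59 = 141.
P4: D(K, 127) = 192; 192 ⊕ 109 = 173.
P5: D(K, 83) = 156; 156 ⊕ 127 = 227.
Blocks that differ from the original plaintext: P1, P2.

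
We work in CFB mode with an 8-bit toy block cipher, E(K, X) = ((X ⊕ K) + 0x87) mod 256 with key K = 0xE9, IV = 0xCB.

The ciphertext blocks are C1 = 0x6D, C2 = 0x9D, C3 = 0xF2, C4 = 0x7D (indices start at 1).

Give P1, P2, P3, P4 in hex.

P1 = 0xC4, P2 = 0x96, P3 = 0x09, P4 = 0xDF

CFB decryption: P_i = C_i ⊕ E(K, C_{i−1}), with C_{0} = IV.
P1: E(K, 0xCB) = 0xA9; 0x6D ⊕ 0xA9 = 0xC4.
P2: E(K, 0x6D) = 0x0B; 0x9D ⊕ 0x0B = 0x96.
P3: E(K, 0x9D) = 0xFB; 0xF2 ⊕ 0xFB = 0x09.
P4: E(K, 0xF2) = 0xA2; 0x7D ⊕ 0xA2 = 0xDF.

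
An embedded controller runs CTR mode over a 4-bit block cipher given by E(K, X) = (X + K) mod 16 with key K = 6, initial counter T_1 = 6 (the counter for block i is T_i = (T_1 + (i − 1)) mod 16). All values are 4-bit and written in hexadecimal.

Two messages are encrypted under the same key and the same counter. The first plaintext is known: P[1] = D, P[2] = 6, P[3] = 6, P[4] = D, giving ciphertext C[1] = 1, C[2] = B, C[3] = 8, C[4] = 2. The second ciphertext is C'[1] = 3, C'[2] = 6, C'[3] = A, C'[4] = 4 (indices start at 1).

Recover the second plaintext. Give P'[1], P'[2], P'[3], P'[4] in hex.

In CTR with a reused counter, both messages share the same keystream S_i, so C_i ⊕ C'_i = P_i ⊕ P'_i and thus P'_i = P_i ⊕ C_i ⊕ C'_i.
P'[1]: D ⊕ 1 ⊕ 3 = F.
P'[2]: 6 ⊕ B ⊕ 6 = B.
P'[3]: 6 ⊕ 8 ⊕ A = 4.
P'[4]: D ⊕ 2 ⊕ 4 = B.

P'[1] = F, P'[2] = B, P'[3] = 4, P'[4] = B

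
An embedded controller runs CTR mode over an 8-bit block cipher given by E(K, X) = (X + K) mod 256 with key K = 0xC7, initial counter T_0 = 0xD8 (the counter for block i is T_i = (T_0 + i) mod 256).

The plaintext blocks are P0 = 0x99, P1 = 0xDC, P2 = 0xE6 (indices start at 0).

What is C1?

CTR encryption: S_i = E(K, T_i) where T_i is the counter for block i; C_i = P_i ⊕ S_i.
C0: T = 0xD8, S = E(K, T) = 0x9F; 0x99 ⊕ 0x9F = 0x06.
C1: T = 0xD9, S = E(K, T) = 0xA0; 0xDC ⊕ 0xA0 = 0x7C.

C1 = 0x7C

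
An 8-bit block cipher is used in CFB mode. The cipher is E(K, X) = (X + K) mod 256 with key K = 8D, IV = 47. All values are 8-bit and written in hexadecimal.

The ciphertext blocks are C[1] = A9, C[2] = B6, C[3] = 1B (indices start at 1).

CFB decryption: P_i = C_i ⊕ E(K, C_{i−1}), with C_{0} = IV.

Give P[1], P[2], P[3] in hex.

P[1] = 7D, P[2] = 80, P[3] = 58

P[1]: E(K, 47) = D4; A9 ⊕ D4 = 7D.
P[2]: E(K, A9) = 36; B6 ⊕ 36 = 80.
P[3]: E(K, B6) = 43; 1B ⊕ 43 = 58.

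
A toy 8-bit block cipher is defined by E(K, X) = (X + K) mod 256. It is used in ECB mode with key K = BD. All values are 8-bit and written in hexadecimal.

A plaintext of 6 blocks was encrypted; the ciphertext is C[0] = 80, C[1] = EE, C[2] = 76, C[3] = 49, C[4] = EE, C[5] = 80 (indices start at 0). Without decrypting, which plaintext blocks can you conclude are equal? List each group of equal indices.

P[0] = P[5]; P[1] = P[4]

ECB encrypts each block independently with the same key, so equal ciphertext blocks imply equal plaintext blocks.
C[0] = C[5] = 80, so P[0] = P[5].
C[1] = C[4] = EE, so P[1] = P[4].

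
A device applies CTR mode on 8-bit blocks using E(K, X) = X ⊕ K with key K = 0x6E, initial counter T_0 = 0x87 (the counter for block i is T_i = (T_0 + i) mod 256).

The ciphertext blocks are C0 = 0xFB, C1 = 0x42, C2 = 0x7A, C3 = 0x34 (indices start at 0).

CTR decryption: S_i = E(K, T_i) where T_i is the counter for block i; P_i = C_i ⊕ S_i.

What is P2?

P2: T = 0x89, S = E(K, T) = 0xE7; 0x7A ⊕ 0xE7 = 0x9D.

P2 = 0x9D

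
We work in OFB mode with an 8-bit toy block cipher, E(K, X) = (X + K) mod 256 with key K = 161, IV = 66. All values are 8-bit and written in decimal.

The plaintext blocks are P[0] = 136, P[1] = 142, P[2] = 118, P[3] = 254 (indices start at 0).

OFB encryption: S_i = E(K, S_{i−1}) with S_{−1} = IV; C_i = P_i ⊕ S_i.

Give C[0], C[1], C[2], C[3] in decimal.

C[0]: S = E(K, 66) = 227; 136 ⊕ 227 = 107.
C[1]: S = E(K, 227) = 132; 142 ⊕ 132 = 10.
C[2]: S = E(K, 132) = 37; 118 ⊕ 37 = 83.
C[3]: S = E(K, 37) = 198; 254 ⊕ 198 = 56.

C[0] = 107, C[1] = 10, C[2] = 83, C[3] = 56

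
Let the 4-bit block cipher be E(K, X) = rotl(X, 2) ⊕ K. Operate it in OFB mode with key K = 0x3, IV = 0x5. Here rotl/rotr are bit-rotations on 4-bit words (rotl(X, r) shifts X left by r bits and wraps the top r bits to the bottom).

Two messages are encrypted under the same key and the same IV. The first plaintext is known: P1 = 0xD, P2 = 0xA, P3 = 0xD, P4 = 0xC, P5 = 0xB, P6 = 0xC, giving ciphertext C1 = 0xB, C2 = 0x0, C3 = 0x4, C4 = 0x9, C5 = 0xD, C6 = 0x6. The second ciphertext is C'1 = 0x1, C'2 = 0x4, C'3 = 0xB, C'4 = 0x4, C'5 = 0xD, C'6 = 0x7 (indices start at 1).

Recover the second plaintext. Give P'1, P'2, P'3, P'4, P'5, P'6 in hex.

P'1 = 0x7, P'2 = 0xE, P'3 = 0x2, P'4 = 0x1, P'5 = 0xB, P'6 = 0xD

In OFB with a reused IV, both messages share the same keystream S_i, so C_i ⊕ C'_i = P_i ⊕ P'_i and thus P'_i = P_i ⊕ C_i ⊕ C'_i.
P'1: 0xD ⊕ 0xB ⊕ 0x1 = 0x7.
P'2: 0xA ⊕ 0x0 ⊕ 0x4 = 0xE.
P'3: 0xD ⊕ 0x4 ⊕ 0xB = 0x2.
P'4: 0xC ⊕ 0x9 ⊕ 0x4 = 0x1.
P'5: 0xB ⊕ 0xD ⊕ 0xD = 0xB.
P'6: 0xC ⊕ 0x6 ⊕ 0x7 = 0xD.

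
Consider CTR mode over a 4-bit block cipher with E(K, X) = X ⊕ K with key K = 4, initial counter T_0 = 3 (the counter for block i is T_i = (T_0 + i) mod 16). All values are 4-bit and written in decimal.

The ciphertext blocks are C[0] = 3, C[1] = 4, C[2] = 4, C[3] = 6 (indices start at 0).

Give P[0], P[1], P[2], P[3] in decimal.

P[0] = 4, P[1] = 4, P[2] = 5, P[3] = 4

CTR decryption: S_i = E(K, T_i) where T_i is the counter for block i; P_i = C_i ⊕ S_i.
P[0]: T = 3, S = E(K, T) = 7; 3 ⊕ 7 = 4.
P[1]: T = 4, S = E(K, T) = 0; 4 ⊕ 0 = 4.
P[2]: T = 5, S = E(K, T) = 1; 4 ⊕ 1 = 5.
P[3]: T = 6, S = E(K, T) = 2; 6 ⊕ 2 = 4.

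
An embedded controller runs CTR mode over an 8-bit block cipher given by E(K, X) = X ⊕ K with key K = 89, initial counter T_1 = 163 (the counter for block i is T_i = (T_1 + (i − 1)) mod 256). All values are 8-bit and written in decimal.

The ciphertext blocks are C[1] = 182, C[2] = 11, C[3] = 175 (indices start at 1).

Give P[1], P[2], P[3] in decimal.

P[1] = 76, P[2] = 246, P[3] = 83

CTR decryption: S_i = E(K, T_i) where T_i is the counter for block i; P_i = C_i ⊕ S_i.
P[1]: T = 163, S = E(K, T) = 250; 182 ⊕ 250 = 76.
P[2]: T = 164, S = E(K, T) = 253; 11 ⊕ 253 = 246.
P[3]: T = 165, S = E(K, T) = 252; 175 ⊕ 252 = 83.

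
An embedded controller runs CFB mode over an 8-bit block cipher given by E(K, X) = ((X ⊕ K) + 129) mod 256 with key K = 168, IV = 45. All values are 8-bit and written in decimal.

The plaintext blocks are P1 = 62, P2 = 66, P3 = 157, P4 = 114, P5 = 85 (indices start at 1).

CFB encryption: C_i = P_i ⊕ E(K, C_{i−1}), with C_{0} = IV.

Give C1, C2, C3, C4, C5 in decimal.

C1: E(K, 45) = 6; 62 ⊕ 6 = 56.
C2: E(K, 56) = 17; 66 ⊕ 17 = 83.
C3: E(K, 83) = 124; 157 ⊕ 124 = 225.
C4: E(K, 225) = 202; 114 ⊕ 202 = 184.
C5: E(K, 184) = 145; 85 ⊕ 145 = 196.

C1 = 56, C2 = 83, C3 = 225, C4 = 184, C5 = 196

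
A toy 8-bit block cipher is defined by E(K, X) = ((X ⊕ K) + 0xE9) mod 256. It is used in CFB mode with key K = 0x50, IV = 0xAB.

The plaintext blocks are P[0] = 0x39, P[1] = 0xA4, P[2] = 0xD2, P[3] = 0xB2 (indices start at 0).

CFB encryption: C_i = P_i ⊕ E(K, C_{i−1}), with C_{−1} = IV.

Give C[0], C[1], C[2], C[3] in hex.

C[0]: E(K, 0xAB) = 0xE4; 0x39 ⊕ 0xE4 = 0xDD.
C[1]: E(K, 0xDD) = 0x76; 0xA4 ⊕ 0x76 = 0xD2.
C[2]: E(K, 0xD2) = 0x6B; 0xD2 ⊕ 0x6B = 0xB9.
C[3]: E(K, 0xB9) = 0xD2; 0xB2 ⊕ 0xD2 = 0x60.

C[0] = 0xDD, C[1] = 0xD2, C[2] = 0xB9, C[3] = 0x60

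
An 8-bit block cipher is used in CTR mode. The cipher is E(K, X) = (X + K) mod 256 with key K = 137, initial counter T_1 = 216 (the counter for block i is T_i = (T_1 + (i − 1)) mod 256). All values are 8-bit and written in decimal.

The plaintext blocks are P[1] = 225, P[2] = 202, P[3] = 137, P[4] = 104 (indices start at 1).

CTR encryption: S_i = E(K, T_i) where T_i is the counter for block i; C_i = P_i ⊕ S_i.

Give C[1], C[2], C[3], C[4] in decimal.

C[1] = 128, C[2] = 168, C[3] = 234, C[4] = 12

C[1]: T = 216, S = E(K, T) = 97; 225 ⊕ 97 = 128.
C[2]: T = 217, S = E(K, T) = 98; 202 ⊕ 98 = 168.
C[3]: T = 218, S = E(K, T) = 99; 137 ⊕ 99 = 234.
C[4]: T = 219, S = E(K, T) = 100; 104 ⊕ 100 = 12.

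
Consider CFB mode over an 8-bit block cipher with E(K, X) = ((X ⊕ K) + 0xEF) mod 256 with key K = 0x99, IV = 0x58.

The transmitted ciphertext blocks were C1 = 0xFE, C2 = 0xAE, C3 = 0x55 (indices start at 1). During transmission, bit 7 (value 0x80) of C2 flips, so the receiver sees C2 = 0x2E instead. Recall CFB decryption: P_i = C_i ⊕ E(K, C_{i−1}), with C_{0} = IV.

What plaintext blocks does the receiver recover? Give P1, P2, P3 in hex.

Only C2 changed, to 0x2E. In CFB, a change in C_i flips the same bit in P_i and garbles P_{i+1}. Decrypting the received ciphertext:
P1: E(K, 0x58) = 0xB0; 0xFE ⊕ 0xB0 = 0x4E.
P2: E(K, 0xFE) = 0x56; 0x2E ⊕ 0x56 = 0x78.
P3: E(K, 0x2E) = 0xA6; 0x55 ⊕ 0xA6 = 0xF3.
Blocks that differ from the original plaintext: P2, P3.

P1 = 0x4E, P2 = 0x78, P3 = 0xF3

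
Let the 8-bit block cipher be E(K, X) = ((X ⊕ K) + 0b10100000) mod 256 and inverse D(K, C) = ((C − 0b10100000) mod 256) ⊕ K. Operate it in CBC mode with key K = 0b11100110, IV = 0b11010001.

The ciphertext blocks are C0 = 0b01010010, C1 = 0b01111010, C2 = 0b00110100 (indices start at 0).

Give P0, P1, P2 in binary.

P0 = 0b10000101, P1 = 0b01101110, P2 = 0b00001000

CBC decryption: P_i = D(K, C_i) ⊕ C_{i−1}, with C_{−1} = IV.
P0: D(K, 0b01010010) = 0b01010100; 0b01010100 ⊕ 0b11010001 = 0b10000101.
P1: D(K, 0b01111010) = 0b00111100; 0b00111100 ⊕ 0b01010010 = 0b01101110.
P2: D(K, 0b00110100) = 0b01110010; 0b01110010 ⊕ 0b01111010 = 0b00001000.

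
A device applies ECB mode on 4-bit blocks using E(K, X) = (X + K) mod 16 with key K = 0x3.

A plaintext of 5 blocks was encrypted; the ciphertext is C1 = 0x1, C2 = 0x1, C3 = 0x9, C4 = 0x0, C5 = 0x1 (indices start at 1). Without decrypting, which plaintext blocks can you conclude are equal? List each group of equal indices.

ECB encrypts each block independently with the same key, so equal ciphertext blocks imply equal plaintext blocks.
C1 = C2 = C5 = 0x1, so P1 = P2 = P5.

P1 = P2 = P5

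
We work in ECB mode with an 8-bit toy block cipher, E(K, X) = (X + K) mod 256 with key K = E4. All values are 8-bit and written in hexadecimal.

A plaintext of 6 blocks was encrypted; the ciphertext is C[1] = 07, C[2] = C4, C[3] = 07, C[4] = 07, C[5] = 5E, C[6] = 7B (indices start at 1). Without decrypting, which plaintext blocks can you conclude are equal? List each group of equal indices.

P[1] = P[3] = P[4]

ECB encrypts each block independently with the same key, so equal ciphertext blocks imply equal plaintext blocks.
C[1] = C[3] = C[4] = 07, so P[1] = P[3] = P[4].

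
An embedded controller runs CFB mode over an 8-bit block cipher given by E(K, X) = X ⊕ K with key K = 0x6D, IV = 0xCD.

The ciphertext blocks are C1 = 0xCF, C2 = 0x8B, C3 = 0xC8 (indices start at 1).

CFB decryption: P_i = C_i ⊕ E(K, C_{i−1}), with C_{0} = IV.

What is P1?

P1 = 0x6F

P1: E(K, 0xCD) = 0xA0; 0xCF ⊕ 0xA0 = 0x6F.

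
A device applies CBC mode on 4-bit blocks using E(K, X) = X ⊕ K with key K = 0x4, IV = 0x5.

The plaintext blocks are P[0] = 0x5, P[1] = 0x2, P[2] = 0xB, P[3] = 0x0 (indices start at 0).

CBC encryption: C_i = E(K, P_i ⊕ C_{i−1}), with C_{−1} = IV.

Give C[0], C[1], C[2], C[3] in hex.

C[0]: P[0] ⊕ 0x5 = 0x0; E(K, 0x0) = 0x4.
C[1]: P[1] ⊕ 0x4 = 0x6; E(K, 0x6) = 0x2.
C[2]: P[2] ⊕ 0x2 = 0x9; E(K, 0x9) = 0xD.
C[3]: P[3] ⊕ 0xD = 0xD; E(K, 0xD) = 0x9.

C[0] = 0x4, C[1] = 0x2, C[2] = 0xD, C[3] = 0x9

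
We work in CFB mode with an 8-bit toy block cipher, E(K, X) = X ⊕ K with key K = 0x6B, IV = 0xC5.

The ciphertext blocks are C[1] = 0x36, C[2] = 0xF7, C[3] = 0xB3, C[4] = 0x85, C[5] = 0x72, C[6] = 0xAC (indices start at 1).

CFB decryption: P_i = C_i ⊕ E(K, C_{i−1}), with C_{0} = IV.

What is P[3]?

P[3]: E(K, 0xF7) = 0x9C; 0xB3 ⊕ 0x9C = 0x2F.

P[3] = 0x2F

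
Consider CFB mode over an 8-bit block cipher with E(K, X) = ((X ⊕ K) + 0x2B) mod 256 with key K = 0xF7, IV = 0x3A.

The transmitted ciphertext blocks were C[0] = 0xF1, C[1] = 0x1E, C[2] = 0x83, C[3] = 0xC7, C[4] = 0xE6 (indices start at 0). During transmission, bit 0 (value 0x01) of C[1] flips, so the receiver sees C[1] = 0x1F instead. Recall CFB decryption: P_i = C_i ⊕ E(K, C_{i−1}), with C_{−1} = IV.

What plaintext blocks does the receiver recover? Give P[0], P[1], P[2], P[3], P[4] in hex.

Only C[1] changed, to 0x1F. In CFB, a change in C_i flips the same bit in P_i and garbles P_{i+1}. Decrypting the received ciphertext:
P[0]: E(K, 0x3A) = 0xF8; 0xF1 ⊕ 0xF8 = 0x09.
P[1]: E(K, 0xF1) = 0x31; 0x1F ⊕ 0x31 = 0x2E.
P[2]: E(K, 0x1F) = 0x13; 0x83 ⊕ 0x13 = 0x90.
P[3]: E(K, 0x83) = 0x9F; 0xC7 ⊕ 0x9F = 0x58.
P[4]: E(K, 0xC7) = 0x5B; 0xE6 ⊕ 0x5B = 0xBD.
Blocks that differ from the original plaintext: P[1], P[2].

P[0] = 0x09, P[1] = 0x2E, P[2] = 0x90, P[3] = 0x58, P[4] = 0xBD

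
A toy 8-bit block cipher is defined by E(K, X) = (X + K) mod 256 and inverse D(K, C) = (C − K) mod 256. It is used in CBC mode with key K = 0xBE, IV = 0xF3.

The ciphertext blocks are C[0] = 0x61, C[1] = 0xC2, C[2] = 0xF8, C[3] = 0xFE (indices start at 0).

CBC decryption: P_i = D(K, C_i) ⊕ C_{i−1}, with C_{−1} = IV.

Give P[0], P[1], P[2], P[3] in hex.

P[0] = 0x50, P[1] = 0x65, P[2] = 0xF8, P[3] = 0xB8

P[0]: D(K, 0x61) = 0xA3; 0xA3 ⊕ 0xF3 = 0x50.
P[1]: D(K, 0xC2) = 0x04; 0x04 ⊕ 0x61 = 0x65.
P[2]: D(K, 0xF8) = 0x3A; 0x3A ⊕ 0xC2 = 0xF8.
P[3]: D(K, 0xFE) = 0x40; 0x40 ⊕ 0xF8 = 0xB8.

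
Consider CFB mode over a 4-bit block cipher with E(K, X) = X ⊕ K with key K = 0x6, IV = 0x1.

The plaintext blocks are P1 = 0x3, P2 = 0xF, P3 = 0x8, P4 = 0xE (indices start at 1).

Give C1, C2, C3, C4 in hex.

CFB encryption: C_i = P_i ⊕ E(K, C_{i−1}), with C_{0} = IV.
C1: E(K, 0x1) = 0x7; 0x3 ⊕ 0x7 = 0x4.
C2: E(K, 0x4) = 0x2; 0xF ⊕ 0x2 = 0xD.
C3: E(K, 0xD) = 0xB; 0x8 ⊕ 0xB = 0x3.
C4: E(K, 0x3) = 0x5; 0xE ⊕ 0x5 = 0xB.

C1 = 0x4, C2 = 0xD, C3 = 0x3, C4 = 0xB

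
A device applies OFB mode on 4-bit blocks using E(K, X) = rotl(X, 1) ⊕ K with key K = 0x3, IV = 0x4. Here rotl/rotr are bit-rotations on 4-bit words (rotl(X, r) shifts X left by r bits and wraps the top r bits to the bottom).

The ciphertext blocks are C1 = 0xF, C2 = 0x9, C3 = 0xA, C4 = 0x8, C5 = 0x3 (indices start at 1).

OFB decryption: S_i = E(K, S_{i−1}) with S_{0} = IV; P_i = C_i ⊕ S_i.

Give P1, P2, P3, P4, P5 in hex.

P1 = 0x4, P2 = 0xD, P3 = 0x1, P4 = 0xC, P5 = 0x8

P1: S = E(K, 0x4) = 0xB; 0xF ⊕ 0xB = 0x4.
P2: S = E(K, 0xB) = 0x4; 0x9 ⊕ 0x4 = 0xD.
P3: S = E(K, 0x4) = 0xB; 0xA ⊕ 0xB = 0x1.
P4: S = E(K, 0xB) = 0x4; 0x8 ⊕ 0x4 = 0xC.
P5: S = E(K, 0x4) = 0xB; 0x3 ⊕ 0xB = 0x8.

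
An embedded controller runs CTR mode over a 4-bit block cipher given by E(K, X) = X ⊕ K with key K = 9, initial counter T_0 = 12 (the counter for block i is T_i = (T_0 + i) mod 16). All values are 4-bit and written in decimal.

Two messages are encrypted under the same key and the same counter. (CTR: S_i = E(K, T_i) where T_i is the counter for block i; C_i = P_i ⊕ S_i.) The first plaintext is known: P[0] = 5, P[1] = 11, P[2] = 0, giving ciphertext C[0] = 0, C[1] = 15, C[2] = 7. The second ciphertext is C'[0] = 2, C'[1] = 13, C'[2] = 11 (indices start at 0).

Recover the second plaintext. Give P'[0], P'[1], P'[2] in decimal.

In CTR with a reused counter, both messages share the same keystream S_i, so C_i ⊕ C'_i = P_i ⊕ P'_i and thus P'_i = P_i ⊕ C_i ⊕ C'_i.
P'[0]: 5 ⊕ 0 ⊕ 2 = 7.
P'[1]: 11 ⊕ 15 ⊕ 13 = 9.
P'[2]: 0 ⊕ 7 ⊕ 11 = 12.

P'[0] = 7, P'[1] = 9, P'[2] = 12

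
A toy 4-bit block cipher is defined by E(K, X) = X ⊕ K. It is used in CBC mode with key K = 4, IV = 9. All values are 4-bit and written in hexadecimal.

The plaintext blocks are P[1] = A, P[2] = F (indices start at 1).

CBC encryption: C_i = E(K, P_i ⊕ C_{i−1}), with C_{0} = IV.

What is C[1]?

C[1] = 7

C[1]: P[1] ⊕ 9 = 3; E(K, 3) = 7.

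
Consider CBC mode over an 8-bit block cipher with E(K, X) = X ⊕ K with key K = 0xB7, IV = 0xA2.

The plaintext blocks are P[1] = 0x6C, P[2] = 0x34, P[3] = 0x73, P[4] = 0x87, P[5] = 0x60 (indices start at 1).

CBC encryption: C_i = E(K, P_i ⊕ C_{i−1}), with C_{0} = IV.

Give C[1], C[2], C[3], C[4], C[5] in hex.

C[1]: P[1] ⊕ 0xA2 = 0xCE; E(K, 0xCE) = 0x79.
C[2]: P[2] ⊕ 0x79 = 0x4D; E(K, 0x4D) = 0xFA.
C[3]: P[3] ⊕ 0xFA = 0x89; E(K, 0x89) = 0x3E.
C[4]: P[4] ⊕ 0x3E = 0xB9; E(K, 0xB9) = 0x0E.
C[5]: P[5] ⊕ 0x0E = 0x6E; E(K, 0x6E) = 0xD9.

C[1] = 0x79, C[2] = 0xFA, C[3] = 0x3E, C[4] = 0x0E, C[5] = 0xD9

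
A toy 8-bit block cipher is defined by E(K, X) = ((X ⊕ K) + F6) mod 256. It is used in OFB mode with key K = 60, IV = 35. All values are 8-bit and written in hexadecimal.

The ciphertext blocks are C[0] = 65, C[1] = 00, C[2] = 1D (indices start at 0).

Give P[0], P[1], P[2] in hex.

P[0] = 2E, P[1] = 21, P[2] = 2A

OFB decryption: S_i = E(K, S_{i−1}) with S_{−1} = IV; P_i = C_i ⊕ S_i.
P[0]: S = E(K, 35) = 4B; 65 ⊕ 4B = 2E.
P[1]: S = E(K, 4B) = 21; 00 ⊕ 21 = 21.
P[2]: S = E(K, 21) = 37; 1D ⊕ 37 = 2A.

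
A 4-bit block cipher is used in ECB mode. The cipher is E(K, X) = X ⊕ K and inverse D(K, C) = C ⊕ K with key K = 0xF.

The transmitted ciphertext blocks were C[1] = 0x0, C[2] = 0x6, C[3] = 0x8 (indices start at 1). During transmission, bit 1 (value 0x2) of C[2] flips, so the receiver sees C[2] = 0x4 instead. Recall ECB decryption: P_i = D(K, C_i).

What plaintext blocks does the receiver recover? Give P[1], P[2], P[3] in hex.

P[1] = 0xF, P[2] = 0xB, P[3] = 0x7

Only C[2] changed, to 0x4. In ECB, a change in C_i affects only P_i. Decrypting the received ciphertext:
P[1]: D(K, 0x0) = 0xF.
P[2]: D(K, 0x4) = 0xB.
P[3]: D(K, 0x8) = 0x7.
Blocks that differ from the original plaintext: P[2].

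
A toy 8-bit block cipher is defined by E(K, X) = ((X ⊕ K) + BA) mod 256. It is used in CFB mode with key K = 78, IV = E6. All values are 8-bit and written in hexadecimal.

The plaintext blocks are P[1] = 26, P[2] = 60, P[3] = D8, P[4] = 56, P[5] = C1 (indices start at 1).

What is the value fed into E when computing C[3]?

A0

CFB encryption: C_i = P_i ⊕ E(K, C_{i−1}), with C_{0} = IV.
C[1]: E(K, E6) = 58; 26 ⊕ 58 = 7E.
C[2]: E(K, 7E) = C0; 60 ⊕ C0 = A0.
C[3]: E(K, A0) = 92; D8 ⊕ 92 = 4A.
So the input to E for block [3] is A0.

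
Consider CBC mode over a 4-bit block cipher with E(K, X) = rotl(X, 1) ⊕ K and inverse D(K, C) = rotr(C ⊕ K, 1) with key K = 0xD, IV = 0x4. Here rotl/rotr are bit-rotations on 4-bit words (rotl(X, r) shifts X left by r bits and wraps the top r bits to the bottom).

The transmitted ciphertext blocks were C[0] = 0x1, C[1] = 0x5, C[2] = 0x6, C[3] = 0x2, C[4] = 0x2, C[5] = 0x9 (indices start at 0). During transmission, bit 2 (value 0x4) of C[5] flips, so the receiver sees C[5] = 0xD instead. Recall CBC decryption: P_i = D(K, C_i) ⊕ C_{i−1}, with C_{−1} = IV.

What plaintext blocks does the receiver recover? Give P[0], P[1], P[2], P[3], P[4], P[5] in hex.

Only C[5] changed, to 0xD. In CBC, a change in C_i garbles P_i and flips the same bit in P_{i+1}. Decrypting the received ciphertext:
P[0]: D(K, 0x1) = 0x6; 0x6 ⊕ 0x4 = 0x2.
P[1]: D(K, 0x5) = 0x4; 0x4 ⊕ 0x1 = 0x5.
P[2]: D(K, 0x6) = 0xD; 0xD ⊕ 0x5 = 0x8.
P[3]: D(K, 0x2) = 0xF; 0xF ⊕ 0x6 = 0x9.
P[4]: D(K, 0x2) = 0xF; 0xF ⊕ 0x2 = 0xD.
P[5]: D(K, 0xD) = 0x0; 0x0 ⊕ 0x2 = 0x2.
Blocks that differ from the original plaintext: P[5].

P[0] = 0x2, P[1] = 0x5, P[2] = 0x8, P[3] = 0x9, P[4] = 0xD, P[5] = 0x2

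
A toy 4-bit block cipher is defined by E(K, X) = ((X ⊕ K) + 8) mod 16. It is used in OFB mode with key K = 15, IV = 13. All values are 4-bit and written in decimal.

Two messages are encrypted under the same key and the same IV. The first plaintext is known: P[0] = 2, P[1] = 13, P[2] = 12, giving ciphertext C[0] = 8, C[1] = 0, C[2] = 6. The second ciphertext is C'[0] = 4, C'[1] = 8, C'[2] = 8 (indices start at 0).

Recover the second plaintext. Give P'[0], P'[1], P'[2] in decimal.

P'[0] = 14, P'[1] = 5, P'[2] = 2

In OFB with a reused IV, both messages share the same keystream S_i, so C_i ⊕ C'_i = P_i ⊕ P'_i and thus P'_i = P_i ⊕ C_i ⊕ C'_i.
P'[0]: 2 ⊕ 8 ⊕ 4 = 14.
P'[1]: 13 ⊕ 0 ⊕ 8 = 5.
P'[2]: 12 ⊕ 6 ⊕ 8 = 2.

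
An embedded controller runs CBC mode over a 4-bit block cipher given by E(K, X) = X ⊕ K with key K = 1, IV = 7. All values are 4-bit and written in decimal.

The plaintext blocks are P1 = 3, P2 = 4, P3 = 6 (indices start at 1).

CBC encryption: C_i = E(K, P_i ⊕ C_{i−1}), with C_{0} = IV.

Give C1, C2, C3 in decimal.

C1: P1 ⊕ 7 = 4; E(K, 4) = 5.
C2: P2 ⊕ 5 = 1; E(K, 1) = 0.
C3: P3 ⊕ 0 = 6; E(K, 6) = 7.

C1 = 5, C2 = 0, C3 = 7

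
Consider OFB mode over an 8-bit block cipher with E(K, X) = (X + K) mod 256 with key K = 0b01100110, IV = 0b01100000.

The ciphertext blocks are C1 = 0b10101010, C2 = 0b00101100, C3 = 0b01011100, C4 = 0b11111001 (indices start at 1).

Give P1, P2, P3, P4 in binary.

OFB decryption: S_i = E(K, S_{i−1}) with S_{0} = IV; P_i = C_i ⊕ S_i.
P1: S = E(K, 0b01100000) = 0b11000110; 0b10101010 ⊕ 0b11000110 = 0b01101100.
P2: S = E(K, 0b11000110) = 0b00101100; 0b00101100 ⊕ 0b00101100 = 0b00000000.
P3: S = E(K, 0b00101100) = 0b10010010; 0b01011100 ⊕ 0b10010010 = 0b11001110.
P4: S = E(K, 0b10010010) = 0b11111000; 0b11111001 ⊕ 0b11111000 = 0b00000001.

P1 = 0b01101100, P2 = 0b00000000, P3 = 0b11001110, P4 = 0b00000001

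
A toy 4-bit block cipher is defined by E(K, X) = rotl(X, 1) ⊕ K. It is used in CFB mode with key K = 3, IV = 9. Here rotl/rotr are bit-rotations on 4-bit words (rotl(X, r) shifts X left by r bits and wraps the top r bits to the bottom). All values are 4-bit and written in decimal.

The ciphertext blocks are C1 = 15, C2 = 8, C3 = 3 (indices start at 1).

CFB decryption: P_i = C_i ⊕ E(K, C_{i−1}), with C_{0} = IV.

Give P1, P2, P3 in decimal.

P1 = 15, P2 = 4, P3 = 1

P1: E(K, 9) = 0; 15 ⊕ 0 = 15.
P2: E(K, 15) = 12; 8 ⊕ 12 = 4.
P3: E(K, 8) = 2; 3 ⊕ 2 = 1.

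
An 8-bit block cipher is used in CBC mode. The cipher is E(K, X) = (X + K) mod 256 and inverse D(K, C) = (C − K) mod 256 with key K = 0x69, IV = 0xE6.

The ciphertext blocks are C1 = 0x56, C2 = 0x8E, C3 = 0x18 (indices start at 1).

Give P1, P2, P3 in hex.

CBC decryption: P_i = D(K, C_i) ⊕ C_{i−1}, with C_{0} = IV.
P1: D(K, 0x56) = 0xED; 0xED ⊕ 0xE6 = 0x0B.
P2: D(K, 0x8E) = 0x25; 0x25 ⊕ 0x56 = 0x73.
P3: D(K, 0x18) = 0xAF; 0xAF ⊕ 0x8E = 0x21.

P1 = 0x0B, P2 = 0x73, P3 = 0x21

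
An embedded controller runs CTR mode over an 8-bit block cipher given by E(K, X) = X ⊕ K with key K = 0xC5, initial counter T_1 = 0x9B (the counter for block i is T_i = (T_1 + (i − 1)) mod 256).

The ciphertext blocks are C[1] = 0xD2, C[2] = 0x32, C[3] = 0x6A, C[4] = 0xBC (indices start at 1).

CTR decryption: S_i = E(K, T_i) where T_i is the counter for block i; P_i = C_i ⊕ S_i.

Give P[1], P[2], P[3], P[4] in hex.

P[1]: T = 0x9B, S = E(K, T) = 0x5E; 0xD2 ⊕ 0x5E = 0x8C.
P[2]: T = 0x9C, S = E(K, T) = 0x59; 0x32 ⊕ 0x59 = 0x6B.
P[3]: T = 0x9D, S = E(K, T) = 0x58; 0x6A ⊕ 0x58 = 0x32.
P[4]: T = 0x9E, S = E(K, T) = 0x5B; 0xBC ⊕ 0x5B = 0xE7.

P[1] = 0x8C, P[2] = 0x6B, P[3] = 0x32, P[4] = 0xE7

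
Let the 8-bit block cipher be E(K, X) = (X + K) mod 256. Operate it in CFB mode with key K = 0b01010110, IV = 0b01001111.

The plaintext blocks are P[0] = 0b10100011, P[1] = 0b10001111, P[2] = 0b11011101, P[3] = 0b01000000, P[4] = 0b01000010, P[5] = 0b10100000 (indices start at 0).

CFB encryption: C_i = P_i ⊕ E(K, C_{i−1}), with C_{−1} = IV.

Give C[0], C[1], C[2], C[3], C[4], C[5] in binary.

C[0]: E(K, 0b01001111) = 0b10100101; 0b10100011 ⊕ 0b10100101 = 0b00000110.
C[1]: E(K, 0b00000110) = 0b01011100; 0b10001111 ⊕ 0b01011100 = 0b11010011.
C[2]: E(K, 0b11010011) = 0b00101001; 0b11011101 ⊕ 0b00101001 = 0b11110100.
C[3]: E(K, 0b11110100) = 0b01001010; 0b01000000 ⊕ 0b01001010 = 0b00001010.
C[4]: E(K, 0b00001010) = 0b01100000; 0b01000010 ⊕ 0b01100000 = 0b00100010.
C[5]: E(K, 0b00100010) = 0b01111000; 0b10100000 ⊕ 0b01111000 = 0b11011000.

C[0] = 0b00000110, C[1] = 0b11010011, C[2] = 0b11110100, C[3] = 0b00001010, C[4] = 0b00100010, C[5] = 0b11011000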